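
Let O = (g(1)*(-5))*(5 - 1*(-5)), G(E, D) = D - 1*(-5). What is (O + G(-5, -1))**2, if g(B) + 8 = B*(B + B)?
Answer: 92416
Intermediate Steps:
g(B) = -8 + 2*B**2 (g(B) = -8 + B*(B + B) = -8 + B*(2*B) = -8 + 2*B**2)
G(E, D) = 5 + D (G(E, D) = D + 5 = 5 + D)
O = 300 (O = ((-8 + 2*1**2)*(-5))*(5 - 1*(-5)) = ((-8 + 2*1)*(-5))*(5 + 5) = ((-8 + 2)*(-5))*10 = -6*(-5)*10 = 30*10 = 300)
(O + G(-5, -1))**2 = (300 + (5 - 1))**2 = (300 + 4)**2 = 304**2 = 92416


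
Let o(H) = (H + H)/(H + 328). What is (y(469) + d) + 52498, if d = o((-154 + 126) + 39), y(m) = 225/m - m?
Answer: 8272229332/158991 ≈ 52030.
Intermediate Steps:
y(m) = -m + 225/m
o(H) = 2*H/(328 + H) (o(H) = (2*H)/(328 + H) = 2*H/(328 + H))
d = 22/339 (d = 2*((-154 + 126) + 39)/(328 + ((-154 + 126) + 39)) = 2*(-28 + 39)/(328 + (-28 + 39)) = 2*11/(328 + 11) = 2*11/339 = 2*11*(1/339) = 22/339 ≈ 0.064897)
(y(469) + d) + 52498 = ((-1*469 + 225/469) + 22/339) + 52498 = ((-469 + 225*(1/469)) + 22/339) + 52498 = ((-469 + 225/469) + 22/339) + 52498 = (-219736/469 + 22/339) + 52498 = -74480186/158991 + 52498 = 8272229332/158991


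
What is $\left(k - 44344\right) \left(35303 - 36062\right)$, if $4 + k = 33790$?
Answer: $8013522$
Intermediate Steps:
$k = 33786$ ($k = -4 + 33790 = 33786$)
$\left(k - 44344\right) \left(35303 - 36062\right) = \left(33786 - 44344\right) \left(35303 - 36062\right) = \left(-10558\right) \left(-759\right) = 8013522$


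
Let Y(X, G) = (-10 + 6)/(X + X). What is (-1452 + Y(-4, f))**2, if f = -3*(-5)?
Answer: 8427409/4 ≈ 2.1069e+6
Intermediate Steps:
f = 15
Y(X, G) = -2/X (Y(X, G) = -4*1/(2*X) = -2/X)
(-1452 + Y(-4, f))**2 = (-1452 - 2/(-4))**2 = (-1452 - 2*(-1/4))**2 = (-1452 + 1/2)**2 = (-2903/2)**2 = 8427409/4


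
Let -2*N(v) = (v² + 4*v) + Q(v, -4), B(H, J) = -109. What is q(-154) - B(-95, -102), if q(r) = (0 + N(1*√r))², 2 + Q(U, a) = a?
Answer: 5893 - 320*I*√154 ≈ 5893.0 - 3971.1*I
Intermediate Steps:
Q(U, a) = -2 + a
N(v) = 3 - 2*v - v²/2 (N(v) = -((v² + 4*v) + (-2 - 4))/2 = -((v² + 4*v) - 6)/2 = -(-6 + v² + 4*v)/2 = 3 - 2*v - v²/2)
q(r) = (3 - 2*√r - r/2)² (q(r) = (0 + (3 - 2*√r - r/2))² = (3 - 2*√r - r/2)²)
q(-154) - B(-95, -102) = (-6 - 154 + 4*√(-154))²/4 - 1*(-109) = (-6 - 154 + 4*(I*√154))²/4 + 109 = (-6 - 154 + 4*I*√154)²/4 + 109 = (-160 + 4*I*√154)²/4 + 109 = 109 + (-160 + 4*I*√154)²/4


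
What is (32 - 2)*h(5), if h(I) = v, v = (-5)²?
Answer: 750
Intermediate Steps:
v = 25
h(I) = 25
(32 - 2)*h(5) = (32 - 2)*25 = 30*25 = 750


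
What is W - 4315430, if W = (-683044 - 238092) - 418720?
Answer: -5655286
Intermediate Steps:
W = -1339856 (W = -921136 - 418720 = -1339856)
W - 4315430 = -1339856 - 4315430 = -5655286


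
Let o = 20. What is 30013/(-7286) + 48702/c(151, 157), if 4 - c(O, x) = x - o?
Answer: -358834501/969038 ≈ -370.30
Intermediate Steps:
c(O, x) = 24 - x (c(O, x) = 4 - (x - 1*20) = 4 - (x - 20) = 4 - (-20 + x) = 4 + (20 - x) = 24 - x)
30013/(-7286) + 48702/c(151, 157) = 30013/(-7286) + 48702/(24 - 1*157) = 30013*(-1/7286) + 48702/(24 - 157) = -30013/7286 + 48702/(-133) = -30013/7286 + 48702*(-1/133) = -30013/7286 - 48702/133 = -358834501/969038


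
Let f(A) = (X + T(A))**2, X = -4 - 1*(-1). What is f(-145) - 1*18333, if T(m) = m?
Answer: 3571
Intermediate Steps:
X = -3 (X = -4 + 1 = -3)
f(A) = (-3 + A)**2
f(-145) - 1*18333 = (-3 - 145)**2 - 1*18333 = (-148)**2 - 18333 = 21904 - 18333 = 3571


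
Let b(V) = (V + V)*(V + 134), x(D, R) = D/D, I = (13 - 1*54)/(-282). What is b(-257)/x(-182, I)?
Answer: 63222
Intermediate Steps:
I = 41/282 (I = (13 - 54)*(-1/282) = -41*(-1/282) = 41/282 ≈ 0.14539)
x(D, R) = 1
b(V) = 2*V*(134 + V) (b(V) = (2*V)*(134 + V) = 2*V*(134 + V))
b(-257)/x(-182, I) = (2*(-257)*(134 - 257))/1 = (2*(-257)*(-123))*1 = 63222*1 = 63222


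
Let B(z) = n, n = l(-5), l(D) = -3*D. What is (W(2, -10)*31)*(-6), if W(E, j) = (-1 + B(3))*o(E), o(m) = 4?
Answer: -10416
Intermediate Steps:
n = 15 (n = -3*(-5) = 15)
B(z) = 15
W(E, j) = 56 (W(E, j) = (-1 + 15)*4 = 14*4 = 56)
(W(2, -10)*31)*(-6) = (56*31)*(-6) = 1736*(-6) = -10416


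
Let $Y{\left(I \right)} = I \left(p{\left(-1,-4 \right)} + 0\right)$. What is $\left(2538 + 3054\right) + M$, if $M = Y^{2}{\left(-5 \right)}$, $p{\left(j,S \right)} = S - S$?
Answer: $5592$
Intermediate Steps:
$p{\left(j,S \right)} = 0$
$Y{\left(I \right)} = 0$ ($Y{\left(I \right)} = I \left(0 + 0\right) = I 0 = 0$)
$M = 0$ ($M = 0^{2} = 0$)
$\left(2538 + 3054\right) + M = \left(2538 + 3054\right) + 0 = 5592 + 0 = 5592$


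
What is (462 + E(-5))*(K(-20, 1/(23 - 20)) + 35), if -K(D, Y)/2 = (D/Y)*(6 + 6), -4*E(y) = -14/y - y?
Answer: 2714295/4 ≈ 6.7857e+5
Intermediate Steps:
E(y) = y/4 + 7/(2*y) (E(y) = -(-14/y - y)/4 = -(-y - 14/y)/4 = y/4 + 7/(2*y))
K(D, Y) = -24*D/Y (K(D, Y) = -2*D/Y*(6 + 6) = -2*D/Y*12 = -24*D/Y)
(462 + E(-5))*(K(-20, 1/(23 - 20)) + 35) = (462 + (¼)*(14 + (-5)²)/(-5))*(-24*(-20)/1/(23 - 20) + 35) = (462 + (¼)*(-⅕)*(14 + 25))*(-24*(-20)/1/3 + 35) = (462 + (¼)*(-⅕)*39)*(-24*(-20)/⅓ + 35) = (462 - 39/20)*(-24*(-20)*3 + 35) = 9201*(1440 + 35)/20 = (9201/20)*1475 = 2714295/4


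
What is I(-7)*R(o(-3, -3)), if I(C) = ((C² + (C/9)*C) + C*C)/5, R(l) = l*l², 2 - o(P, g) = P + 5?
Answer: 0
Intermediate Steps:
o(P, g) = -3 - P (o(P, g) = 2 - (P + 5) = 2 - (5 + P) = 2 + (-5 - P) = -3 - P)
R(l) = l³
I(C) = 19*C²/45 (I(C) = ((C² + (C*(⅑))*C) + C²)*(⅕) = ((C² + (C/9)*C) + C²)*(⅕) = ((C² + C²/9) + C²)*(⅕) = (10*C²/9 + C²)*(⅕) = (19*C²/9)*(⅕) = 19*C²/45)
I(-7)*R(o(-3, -3)) = ((19/45)*(-7)²)*(-3 - 1*(-3))³ = ((19/45)*49)*(-3 + 3)³ = (931/45)*0³ = (931/45)*0 = 0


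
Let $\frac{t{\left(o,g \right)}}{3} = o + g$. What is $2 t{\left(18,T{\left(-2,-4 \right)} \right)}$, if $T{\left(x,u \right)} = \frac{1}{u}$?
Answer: $\frac{213}{2} \approx 106.5$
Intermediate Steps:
$t{\left(o,g \right)} = 3 g + 3 o$ ($t{\left(o,g \right)} = 3 \left(o + g\right) = 3 \left(g + o\right) = 3 g + 3 o$)
$2 t{\left(18,T{\left(-2,-4 \right)} \right)} = 2 \left(\frac{3}{-4} + 3 \cdot 18\right) = 2 \left(3 \left(- \frac{1}{4}\right) + 54\right) = 2 \left(- \frac{3}{4} + 54\right) = 2 \cdot \frac{213}{4} = \frac{213}{2}$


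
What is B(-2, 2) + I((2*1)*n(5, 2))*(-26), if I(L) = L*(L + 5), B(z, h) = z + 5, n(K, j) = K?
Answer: -3897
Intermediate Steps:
B(z, h) = 5 + z
I(L) = L*(5 + L)
B(-2, 2) + I((2*1)*n(5, 2))*(-26) = (5 - 2) + (((2*1)*5)*(5 + (2*1)*5))*(-26) = 3 + ((2*5)*(5 + 2*5))*(-26) = 3 + (10*(5 + 10))*(-26) = 3 + (10*15)*(-26) = 3 + 150*(-26) = 3 - 3900 = -3897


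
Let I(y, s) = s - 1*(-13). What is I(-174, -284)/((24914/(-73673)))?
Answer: 19965383/24914 ≈ 801.37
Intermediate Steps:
I(y, s) = 13 + s (I(y, s) = s + 13 = 13 + s)
I(-174, -284)/((24914/(-73673))) = (13 - 284)/((24914/(-73673))) = -271/(24914*(-1/73673)) = -271/(-24914/73673) = -271*(-73673/24914) = 19965383/24914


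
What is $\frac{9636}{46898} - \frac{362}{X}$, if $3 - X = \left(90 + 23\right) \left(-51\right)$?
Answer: $\frac{9646025}{67603467} \approx 0.14269$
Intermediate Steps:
$X = 5766$ ($X = 3 - \left(90 + 23\right) \left(-51\right) = 3 - 113 \left(-51\right) = 3 - -5763 = 3 + 5763 = 5766$)
$\frac{9636}{46898} - \frac{362}{X} = \frac{9636}{46898} - \frac{362}{5766} = 9636 \cdot \frac{1}{46898} - \frac{181}{2883} = \frac{4818}{23449} - \frac{181}{2883} = \frac{9646025}{67603467}$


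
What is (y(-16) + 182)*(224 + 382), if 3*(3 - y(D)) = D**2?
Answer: 60398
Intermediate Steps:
y(D) = 3 - D**2/3
(y(-16) + 182)*(224 + 382) = ((3 - 1/3*(-16)**2) + 182)*(224 + 382) = ((3 - 1/3*256) + 182)*606 = ((3 - 256/3) + 182)*606 = (-247/3 + 182)*606 = (299/3)*606 = 60398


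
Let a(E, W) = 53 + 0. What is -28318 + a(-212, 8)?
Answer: -28265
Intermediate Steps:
a(E, W) = 53
-28318 + a(-212, 8) = -28318 + 53 = -28265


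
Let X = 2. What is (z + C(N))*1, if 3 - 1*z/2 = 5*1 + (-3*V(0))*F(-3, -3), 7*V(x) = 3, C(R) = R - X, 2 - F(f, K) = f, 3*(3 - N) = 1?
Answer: 200/21 ≈ 9.5238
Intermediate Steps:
N = 8/3 (N = 3 - ⅓*1 = 3 - ⅓ = 8/3 ≈ 2.6667)
F(f, K) = 2 - f
C(R) = -2 + R (C(R) = R - 1*2 = R - 2 = -2 + R)
V(x) = 3/7 (V(x) = (⅐)*3 = 3/7)
z = 62/7 (z = 6 - 2*(5*1 + (-3*3/7)*(2 - 1*(-3))) = 6 - 2*(5 - 9*(2 + 3)/7) = 6 - 2*(5 - 9/7*5) = 6 - 2*(5 - 45/7) = 6 - 2*(-10/7) = 6 + 20/7 = 62/7 ≈ 8.8571)
(z + C(N))*1 = (62/7 + (-2 + 8/3))*1 = (62/7 + ⅔)*1 = (200/21)*1 = 200/21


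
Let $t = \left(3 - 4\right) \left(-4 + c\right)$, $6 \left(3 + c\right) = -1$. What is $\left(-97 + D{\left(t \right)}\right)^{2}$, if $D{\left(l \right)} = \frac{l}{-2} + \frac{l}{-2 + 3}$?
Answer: $\frac{1256641}{144} \approx 8726.7$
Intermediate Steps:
$c = - \frac{19}{6}$ ($c = -3 + \frac{1}{6} \left(-1\right) = -3 - \frac{1}{6} = - \frac{19}{6} \approx -3.1667$)
$t = \frac{43}{6}$ ($t = \left(3 - 4\right) \left(-4 - \frac{19}{6}\right) = \left(-1\right) \left(- \frac{43}{6}\right) = \frac{43}{6} \approx 7.1667$)
$D{\left(l \right)} = \frac{l}{2}$ ($D{\left(l \right)} = l \left(- \frac{1}{2}\right) + \frac{l}{1} = - \frac{l}{2} + l 1 = - \frac{l}{2} + l = \frac{l}{2}$)
$\left(-97 + D{\left(t \right)}\right)^{2} = \left(-97 + \frac{1}{2} \cdot \frac{43}{6}\right)^{2} = \left(-97 + \frac{43}{12}\right)^{2} = \left(- \frac{1121}{12}\right)^{2} = \frac{1256641}{144}$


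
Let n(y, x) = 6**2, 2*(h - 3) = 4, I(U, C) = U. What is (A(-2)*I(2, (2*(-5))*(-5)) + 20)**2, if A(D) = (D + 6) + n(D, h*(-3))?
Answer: 10000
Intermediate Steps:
h = 5 (h = 3 + (1/2)*4 = 3 + 2 = 5)
n(y, x) = 36
A(D) = 42 + D (A(D) = (D + 6) + 36 = (6 + D) + 36 = 42 + D)
(A(-2)*I(2, (2*(-5))*(-5)) + 20)**2 = ((42 - 2)*2 + 20)**2 = (40*2 + 20)**2 = (80 + 20)**2 = 100**2 = 10000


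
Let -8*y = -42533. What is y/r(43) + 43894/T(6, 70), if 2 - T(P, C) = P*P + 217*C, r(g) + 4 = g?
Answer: 79228433/593736 ≈ 133.44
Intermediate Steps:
y = 42533/8 (y = -1/8*(-42533) = 42533/8 ≈ 5316.6)
r(g) = -4 + g
T(P, C) = 2 - P**2 - 217*C (T(P, C) = 2 - (P*P + 217*C) = 2 - (P**2 + 217*C) = 2 + (-P**2 - 217*C) = 2 - P**2 - 217*C)
y/r(43) + 43894/T(6, 70) = 42533/(8*(-4 + 43)) + 43894/(2 - 1*6**2 - 217*70) = (42533/8)/39 + 43894/(2 - 1*36 - 15190) = (42533/8)*(1/39) + 43894/(2 - 36 - 15190) = 42533/312 + 43894/(-15224) = 42533/312 + 43894*(-1/15224) = 42533/312 - 21947/7612 = 79228433/593736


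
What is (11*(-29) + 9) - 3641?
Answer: -3951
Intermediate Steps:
(11*(-29) + 9) - 3641 = (-319 + 9) - 3641 = -310 - 3641 = -3951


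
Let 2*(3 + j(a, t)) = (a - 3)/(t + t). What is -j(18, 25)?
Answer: 57/20 ≈ 2.8500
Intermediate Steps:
j(a, t) = -3 + (-3 + a)/(4*t) (j(a, t) = -3 + ((a - 3)/(t + t))/2 = -3 + ((-3 + a)/((2*t)))/2 = -3 + ((-3 + a)*(1/(2*t)))/2 = -3 + ((-3 + a)/(2*t))/2 = -3 + (-3 + a)/(4*t))
-j(18, 25) = -(-3 + 18 - 12*25)/(4*25) = -(-3 + 18 - 300)/(4*25) = -(-285)/(4*25) = -1*(-57/20) = 57/20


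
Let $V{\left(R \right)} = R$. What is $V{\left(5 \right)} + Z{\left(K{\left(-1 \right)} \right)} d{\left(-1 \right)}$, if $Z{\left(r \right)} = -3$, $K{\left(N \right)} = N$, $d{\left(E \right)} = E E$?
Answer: $2$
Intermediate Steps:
$d{\left(E \right)} = E^{2}$
$V{\left(5 \right)} + Z{\left(K{\left(-1 \right)} \right)} d{\left(-1 \right)} = 5 - 3 \left(-1\right)^{2} = 5 - 3 = 2$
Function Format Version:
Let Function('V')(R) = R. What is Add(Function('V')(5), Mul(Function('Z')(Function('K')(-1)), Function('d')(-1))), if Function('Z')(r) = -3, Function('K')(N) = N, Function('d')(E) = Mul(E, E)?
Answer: 2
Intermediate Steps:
Function('d')(E) = Pow(E, 2)
Add(Function('V')(5), Mul(Function('Z')(Function('K')(-1)), Function('d')(-1))) = Add(5, Mul(-3, Pow(-1, 2))) = Add(5, Mul(-3, 1)) = Add(5, -3) = 2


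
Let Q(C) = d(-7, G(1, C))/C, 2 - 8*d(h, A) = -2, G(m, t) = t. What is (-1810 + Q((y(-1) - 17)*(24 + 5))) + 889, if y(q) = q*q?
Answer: -854689/928 ≈ -921.00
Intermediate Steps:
d(h, A) = ½ (d(h, A) = ¼ - ⅛*(-2) = ¼ + ¼ = ½)
y(q) = q²
Q(C) = 1/(2*C)
(-1810 + Q((y(-1) - 17)*(24 + 5))) + 889 = (-1810 + 1/(2*((((-1)² - 17)*(24 + 5))))) + 889 = (-1810 + 1/(2*(((1 - 17)*29)))) + 889 = (-1810 + 1/(2*((-16*29)))) + 889 = (-1810 + (½)/(-464)) + 889 = (-1810 + (½)*(-1/464)) + 889 = (-1810 - 1/928) + 889 = -1679681/928 + 889 = -854689/928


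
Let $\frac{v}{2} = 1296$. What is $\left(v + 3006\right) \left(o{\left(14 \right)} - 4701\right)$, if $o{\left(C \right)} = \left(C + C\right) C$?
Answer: $-24121782$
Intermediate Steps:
$v = 2592$ ($v = 2 \cdot 1296 = 2592$)
$o{\left(C \right)} = 2 C^{2}$ ($o{\left(C \right)} = 2 C C = 2 C^{2}$)
$\left(v + 3006\right) \left(o{\left(14 \right)} - 4701\right) = \left(2592 + 3006\right) \left(2 \cdot 14^{2} - 4701\right) = 5598 \left(2 \cdot 196 - 4701\right) = 5598 \left(392 - 4701\right) = 5598 \left(-4309\right) = -24121782$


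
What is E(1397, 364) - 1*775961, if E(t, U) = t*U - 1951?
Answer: -269404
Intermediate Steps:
E(t, U) = -1951 + U*t (E(t, U) = U*t - 1951 = -1951 + U*t)
E(1397, 364) - 1*775961 = (-1951 + 364*1397) - 1*775961 = (-1951 + 508508) - 775961 = 506557 - 775961 = -269404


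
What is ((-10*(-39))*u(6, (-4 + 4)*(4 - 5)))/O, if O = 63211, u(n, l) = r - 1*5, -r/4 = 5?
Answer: -9750/63211 ≈ -0.15425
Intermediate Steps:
r = -20 (r = -4*5 = -20)
u(n, l) = -25 (u(n, l) = -20 - 1*5 = -20 - 5 = -25)
((-10*(-39))*u(6, (-4 + 4)*(4 - 5)))/O = (-10*(-39)*(-25))/63211 = (390*(-25))*(1/63211) = -9750*1/63211 = -9750/63211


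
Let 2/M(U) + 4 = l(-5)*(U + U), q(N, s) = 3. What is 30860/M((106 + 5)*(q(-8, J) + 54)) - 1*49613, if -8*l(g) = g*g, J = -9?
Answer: -1220542791/2 ≈ -6.1027e+8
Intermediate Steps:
l(g) = -g**2/8 (l(g) = -g*g/8 = -g**2/8)
M(U) = 2/(-4 - 25*U/4) (M(U) = 2/(-4 + (-1/8*(-5)**2)*(U + U)) = 2/(-4 + (-1/8*25)*(2*U)) = 2/(-4 - 25*U/4))
30860/M((106 + 5)*(q(-8, J) + 54)) - 1*49613 = 30860/((8/(-16 - 25*(106 + 5)*(3 + 54)))) - 1*49613 = 30860/((8/(-16 - 2775*57))) - 49613 = 30860/((8/(-16 - 25*6327))) - 49613 = 30860/((8/(-16 - 158175))) - 49613 = 30860/((8/(-158191))) - 49613 = 30860/((8*(-1/158191))) - 49613 = 30860/(-8/158191) - 49613 = 30860*(-158191/8) - 49613 = -1220443565/2 - 49613 = -1220542791/2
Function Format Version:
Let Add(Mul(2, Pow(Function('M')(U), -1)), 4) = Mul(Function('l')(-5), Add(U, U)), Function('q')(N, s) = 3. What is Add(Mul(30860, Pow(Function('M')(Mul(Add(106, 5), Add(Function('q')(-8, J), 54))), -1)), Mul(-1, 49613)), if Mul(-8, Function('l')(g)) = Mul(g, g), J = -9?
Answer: Rational(-1220542791, 2) ≈ -6.1027e+8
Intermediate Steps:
Function('l')(g) = Mul(Rational(-1, 8), Pow(g, 2)) (Function('l')(g) = Mul(Rational(-1, 8), Mul(g, g)) = Mul(Rational(-1, 8), Pow(g, 2)))
Function('M')(U) = Mul(2, Pow(Add(-4, Mul(Rational(-25, 4), U)), -1)) (Function('M')(U) = Mul(2, Pow(Add(-4, Mul(Mul(Rational(-1, 8), Pow(-5, 2)), Add(U, U))), -1)) = Mul(2, Pow(Add(-4, Mul(Mul(Rational(-1, 8), 25), Mul(2, U))), -1)) = Mul(2, Pow(Add(-4, Mul(Rational(-25, 8), Mul(2, U))), -1)) = Mul(2, Pow(Add(-4, Mul(Rational(-25, 4), U)), -1)))
Add(Mul(30860, Pow(Function('M')(Mul(Add(106, 5), Add(Function('q')(-8, J), 54))), -1)), Mul(-1, 49613)) = Add(Mul(30860, Pow(Mul(8, Pow(Add(-16, Mul(-25, Mul(Add(106, 5), Add(3, 54)))), -1)), -1)), Mul(-1, 49613)) = Add(Mul(30860, Pow(Mul(8, Pow(Add(-16, Mul(-25, Mul(111, 57))), -1)), -1)), -49613) = Add(Mul(30860, Pow(Mul(8, Pow(Add(-16, Mul(-25, 6327)), -1)), -1)), -49613) = Add(Mul(30860, Pow(Mul(8, Pow(Add(-16, -158175), -1)), -1)), -49613) = Add(Mul(30860, Pow(Mul(8, Pow(-158191, -1)), -1)), -49613) = Add(Mul(30860, Pow(Mul(8, Rational(-1, 158191)), -1)), -49613) = Add(Mul(30860, Pow(Rational(-8, 158191), -1)), -49613) = Add(Mul(30860, Rational(-158191, 8)), -49613) = Add(Rational(-1220443565, 2), -49613) = Rational(-1220542791, 2)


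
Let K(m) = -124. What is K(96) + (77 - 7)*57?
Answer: 3866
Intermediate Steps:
K(96) + (77 - 7)*57 = -124 + (77 - 7)*57 = -124 + 70*57 = -124 + 3990 = 3866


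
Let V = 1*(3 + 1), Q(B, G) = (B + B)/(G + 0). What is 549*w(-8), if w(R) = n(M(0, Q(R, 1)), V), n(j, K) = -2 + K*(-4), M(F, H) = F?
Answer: -9882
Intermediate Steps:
Q(B, G) = 2*B/G (Q(B, G) = (2*B)/G = 2*B/G)
V = 4 (V = 1*4 = 4)
n(j, K) = -2 - 4*K
w(R) = -18 (w(R) = -2 - 4*4 = -2 - 16 = -18)
549*w(-8) = 549*(-18) = -9882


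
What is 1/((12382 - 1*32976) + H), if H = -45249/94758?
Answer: -31586/650497167 ≈ -4.8557e-5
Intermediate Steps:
H = -15083/31586 (H = -45249*1/94758 = -15083/31586 ≈ -0.47752)
1/((12382 - 1*32976) + H) = 1/((12382 - 1*32976) - 15083/31586) = 1/((12382 - 32976) - 15083/31586) = 1/(-20594 - 15083/31586) = 1/(-650497167/31586) = -31586/650497167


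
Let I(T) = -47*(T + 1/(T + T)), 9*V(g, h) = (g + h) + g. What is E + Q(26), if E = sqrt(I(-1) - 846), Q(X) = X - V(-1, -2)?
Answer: 238/9 + I*sqrt(3102)/2 ≈ 26.444 + 27.848*I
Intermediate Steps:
V(g, h) = h/9 + 2*g/9 (V(g, h) = ((g + h) + g)/9 = (h + 2*g)/9 = h/9 + 2*g/9)
Q(X) = 4/9 + X (Q(X) = X - ((1/9)*(-2) + (2/9)*(-1)) = X - (-2/9 - 2/9) = X - 1*(-4/9) = X + 4/9 = 4/9 + X)
I(T) = -47*T - 47/(2*T) (I(T) = -47*(T + 1/(2*T)) = -47*T - 47/(2*T))
E = I*sqrt(3102)/2 (E = sqrt((-47*(-1) - 47/2/(-1)) - 846) = sqrt((47 - 47/2*(-1)) - 846) = sqrt((47 + 47/2) - 846) = sqrt(141/2 - 846) = sqrt(-1551/2) = I*sqrt(3102)/2 ≈ 27.848*I)
E + Q(26) = I*sqrt(3102)/2 + (4/9 + 26) = I*sqrt(3102)/2 + 238/9 = 238/9 + I*sqrt(3102)/2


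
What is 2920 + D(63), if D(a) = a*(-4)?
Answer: 2668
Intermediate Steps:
D(a) = -4*a
2920 + D(63) = 2920 - 4*63 = 2920 - 252 = 2668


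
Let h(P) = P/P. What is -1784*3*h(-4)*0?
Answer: 0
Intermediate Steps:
h(P) = 1
-1784*3*h(-4)*0 = -1784*3*1*0 = -5352*0 = -1784*0 = 0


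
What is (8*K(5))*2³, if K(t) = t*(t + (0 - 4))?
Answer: 320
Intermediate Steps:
K(t) = t*(-4 + t) (K(t) = t*(t - 4) = t*(-4 + t))
(8*K(5))*2³ = (8*(5*(-4 + 5)))*2³ = (8*(5*1))*8 = (8*5)*8 = 40*8 = 320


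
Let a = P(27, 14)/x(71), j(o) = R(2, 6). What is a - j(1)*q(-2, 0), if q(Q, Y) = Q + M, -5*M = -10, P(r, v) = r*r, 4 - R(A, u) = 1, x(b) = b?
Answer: 729/71 ≈ 10.268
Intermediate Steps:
R(A, u) = 3 (R(A, u) = 4 - 1*1 = 4 - 1 = 3)
j(o) = 3
P(r, v) = r²
M = 2 (M = -⅕*(-10) = 2)
q(Q, Y) = 2 + Q (q(Q, Y) = Q + 2 = 2 + Q)
a = 729/71 (a = 27²/71 = 729*(1/71) = 729/71 ≈ 10.268)
a - j(1)*q(-2, 0) = 729/71 - 3*(2 - 2) = 729/71 - 3*0 = 729/71 - 1*0 = 729/71 + 0 = 729/71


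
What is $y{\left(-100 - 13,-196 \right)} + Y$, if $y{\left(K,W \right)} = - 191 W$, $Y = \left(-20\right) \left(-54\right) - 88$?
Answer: $38428$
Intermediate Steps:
$Y = 992$ ($Y = 1080 - 88 = 992$)
$y{\left(-100 - 13,-196 \right)} + Y = \left(-191\right) \left(-196\right) + 992 = 37436 + 992 = 38428$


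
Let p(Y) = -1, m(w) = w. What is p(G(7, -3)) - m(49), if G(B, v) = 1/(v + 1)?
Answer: -50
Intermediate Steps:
G(B, v) = 1/(1 + v)
p(G(7, -3)) - m(49) = -1 - 1*49 = -1 - 49 = -50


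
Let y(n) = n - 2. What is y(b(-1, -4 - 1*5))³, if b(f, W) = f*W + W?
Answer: -8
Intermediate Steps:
b(f, W) = W + W*f (b(f, W) = W*f + W = W + W*f)
y(n) = -2 + n
y(b(-1, -4 - 1*5))³ = (-2 + (-4 - 1*5)*(1 - 1))³ = (-2 + (-4 - 5)*0)³ = (-2 - 9*0)³ = (-2 + 0)³ = (-2)³ = -8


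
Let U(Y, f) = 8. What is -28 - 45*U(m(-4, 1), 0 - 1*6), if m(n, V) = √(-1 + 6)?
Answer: -388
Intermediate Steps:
m(n, V) = √5
-28 - 45*U(m(-4, 1), 0 - 1*6) = -28 - 45*8 = -28 - 360 = -388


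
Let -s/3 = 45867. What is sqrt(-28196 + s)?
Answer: I*sqrt(165797) ≈ 407.18*I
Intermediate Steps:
s = -137601 (s = -3*45867 = -137601)
sqrt(-28196 + s) = sqrt(-28196 - 137601) = sqrt(-165797) = I*sqrt(165797)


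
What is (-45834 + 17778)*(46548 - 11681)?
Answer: -978228552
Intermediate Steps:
(-45834 + 17778)*(46548 - 11681) = -28056*34867 = -978228552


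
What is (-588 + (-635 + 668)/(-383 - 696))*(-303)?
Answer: 192248955/1079 ≈ 1.7817e+5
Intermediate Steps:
(-588 + (-635 + 668)/(-383 - 696))*(-303) = (-588 + 33/(-1079))*(-303) = (-588 + 33*(-1/1079))*(-303) = (-588 - 33/1079)*(-303) = -634485/1079*(-303) = 192248955/1079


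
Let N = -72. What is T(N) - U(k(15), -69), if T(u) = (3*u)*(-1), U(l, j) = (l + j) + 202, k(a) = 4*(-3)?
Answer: 95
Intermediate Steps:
k(a) = -12
U(l, j) = 202 + j + l (U(l, j) = (j + l) + 202 = 202 + j + l)
T(u) = -3*u
T(N) - U(k(15), -69) = -3*(-72) - (202 - 69 - 12) = 216 - 1*121 = 216 - 121 = 95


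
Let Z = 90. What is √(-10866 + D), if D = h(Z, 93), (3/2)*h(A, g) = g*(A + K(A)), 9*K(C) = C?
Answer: I*√4666 ≈ 68.308*I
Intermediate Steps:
K(C) = C/9
h(A, g) = 20*A*g/27 (h(A, g) = 2*(g*(A + A/9))/3 = 2*(g*(10*A/9))/3 = 2*(10*A*g/9)/3 = 20*A*g/27)
D = 6200 (D = (20/27)*90*93 = 6200)
√(-10866 + D) = √(-10866 + 6200) = √(-4666) = I*√4666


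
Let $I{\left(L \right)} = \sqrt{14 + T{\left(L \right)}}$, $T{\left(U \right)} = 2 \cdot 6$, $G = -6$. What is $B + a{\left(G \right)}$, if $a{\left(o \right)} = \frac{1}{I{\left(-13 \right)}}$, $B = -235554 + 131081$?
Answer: $-104473 + \frac{\sqrt{26}}{26} \approx -1.0447 \cdot 10^{5}$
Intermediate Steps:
$T{\left(U \right)} = 12$
$B = -104473$
$I{\left(L \right)} = \sqrt{26}$ ($I{\left(L \right)} = \sqrt{14 + 12} = \sqrt{26}$)
$a{\left(o \right)} = \frac{\sqrt{26}}{26}$ ($a{\left(o \right)} = \frac{1}{\sqrt{26}} = \frac{\sqrt{26}}{26}$)
$B + a{\left(G \right)} = -104473 + \frac{\sqrt{26}}{26}$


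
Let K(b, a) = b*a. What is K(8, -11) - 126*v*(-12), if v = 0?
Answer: -88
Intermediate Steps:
K(b, a) = a*b
K(8, -11) - 126*v*(-12) = -11*8 - 0*(-12) = -88 - 126*0 = -88 + 0 = -88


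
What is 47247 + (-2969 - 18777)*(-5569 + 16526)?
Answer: -238223675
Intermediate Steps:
47247 + (-2969 - 18777)*(-5569 + 16526) = 47247 - 21746*10957 = 47247 - 238270922 = -238223675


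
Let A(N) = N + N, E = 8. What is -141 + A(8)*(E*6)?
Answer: 627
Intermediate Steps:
A(N) = 2*N
-141 + A(8)*(E*6) = -141 + (2*8)*(8*6) = -141 + 16*48 = -141 + 768 = 627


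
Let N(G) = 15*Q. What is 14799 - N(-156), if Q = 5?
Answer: 14724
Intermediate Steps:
N(G) = 75 (N(G) = 15*5 = 75)
14799 - N(-156) = 14799 - 1*75 = 14799 - 75 = 14724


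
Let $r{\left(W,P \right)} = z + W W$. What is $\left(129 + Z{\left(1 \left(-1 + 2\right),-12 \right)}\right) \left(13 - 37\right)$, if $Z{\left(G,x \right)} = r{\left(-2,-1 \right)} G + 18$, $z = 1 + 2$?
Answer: $-3696$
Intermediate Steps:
$z = 3$
$r{\left(W,P \right)} = 3 + W^{2}$ ($r{\left(W,P \right)} = 3 + W W = 3 + W^{2}$)
$Z{\left(G,x \right)} = 18 + 7 G$ ($Z{\left(G,x \right)} = \left(3 + \left(-2\right)^{2}\right) G + 18 = \left(3 + 4\right) G + 18 = 7 G + 18 = 18 + 7 G$)
$\left(129 + Z{\left(1 \left(-1 + 2\right),-12 \right)}\right) \left(13 - 37\right) = \left(129 + \left(18 + 7 \cdot 1 \left(-1 + 2\right)\right)\right) \left(13 - 37\right) = \left(129 + \left(18 + 7 \cdot 1 \cdot 1\right)\right) \left(-24\right) = \left(129 + \left(18 + 7 \cdot 1\right)\right) \left(-24\right) = \left(129 + \left(18 + 7\right)\right) \left(-24\right) = \left(129 + 25\right) \left(-24\right) = 154 \left(-24\right) = -3696$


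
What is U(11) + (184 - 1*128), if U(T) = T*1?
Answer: 67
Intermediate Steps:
U(T) = T
U(11) + (184 - 1*128) = 11 + (184 - 1*128) = 11 + (184 - 128) = 11 + 56 = 67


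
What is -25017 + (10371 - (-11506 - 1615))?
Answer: -1525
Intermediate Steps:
-25017 + (10371 - (-11506 - 1615)) = -25017 + (10371 - 1*(-13121)) = -25017 + (10371 + 13121) = -25017 + 23492 = -1525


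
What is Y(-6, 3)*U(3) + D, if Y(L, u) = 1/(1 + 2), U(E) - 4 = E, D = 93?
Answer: 286/3 ≈ 95.333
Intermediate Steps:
U(E) = 4 + E
Y(L, u) = 1/3
Y(-6, 3)*U(3) + D = (4 + 3)/3 + 93 = (1/3)*7 + 93 = 7/3 + 93 = 286/3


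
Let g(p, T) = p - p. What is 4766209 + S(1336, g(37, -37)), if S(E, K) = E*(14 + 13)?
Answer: 4802281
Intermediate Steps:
g(p, T) = 0
S(E, K) = 27*E (S(E, K) = E*27 = 27*E)
4766209 + S(1336, g(37, -37)) = 4766209 + 27*1336 = 4766209 + 36072 = 4802281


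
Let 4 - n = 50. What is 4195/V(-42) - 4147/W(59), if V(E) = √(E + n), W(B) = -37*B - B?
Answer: 4147/2242 - 4195*I*√22/44 ≈ 1.8497 - 447.19*I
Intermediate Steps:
W(B) = -38*B
n = -46 (n = 4 - 1*50 = 4 - 50 = -46)
V(E) = √(-46 + E) (V(E) = √(E - 46) = √(-46 + E))
4195/V(-42) - 4147/W(59) = 4195/(√(-46 - 42)) - 4147/((-38*59)) = 4195/(√(-88)) - 4147/(-2242) = 4195/((2*I*√22)) - 4147*(-1/2242) = 4195*(-I*√22/44) + 4147/2242 = -4195*I*√22/44 + 4147/2242 = 4147/2242 - 4195*I*√22/44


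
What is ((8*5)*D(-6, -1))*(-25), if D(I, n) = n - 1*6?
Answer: 7000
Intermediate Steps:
D(I, n) = -6 + n (D(I, n) = n - 6 = -6 + n)
((8*5)*D(-6, -1))*(-25) = ((8*5)*(-6 - 1))*(-25) = (40*(-7))*(-25) = -280*(-25) = 7000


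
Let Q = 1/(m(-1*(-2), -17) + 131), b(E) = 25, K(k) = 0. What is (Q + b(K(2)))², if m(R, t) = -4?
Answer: 10086976/16129 ≈ 625.39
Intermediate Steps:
Q = 1/127 (Q = 1/(-4 + 131) = 1/127 ≈ 0.0078740)
(Q + b(K(2)))² = (1/127 + 25)² = (3176/127)² = 10086976/16129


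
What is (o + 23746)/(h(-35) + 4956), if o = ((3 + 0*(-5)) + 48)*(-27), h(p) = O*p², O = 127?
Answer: 22369/160531 ≈ 0.13934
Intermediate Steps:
h(p) = 127*p²
o = -1377 (o = ((3 + 0) + 48)*(-27) = (3 + 48)*(-27) = 51*(-27) = -1377)
(o + 23746)/(h(-35) + 4956) = (-1377 + 23746)/(127*(-35)² + 4956) = 22369/(127*1225 + 4956) = 22369/(155575 + 4956) = 22369/160531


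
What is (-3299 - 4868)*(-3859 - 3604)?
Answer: 60950321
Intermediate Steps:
(-3299 - 4868)*(-3859 - 3604) = -8167*(-7463) = 60950321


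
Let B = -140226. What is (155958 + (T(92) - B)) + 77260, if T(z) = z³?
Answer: 1152132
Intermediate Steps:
(155958 + (T(92) - B)) + 77260 = (155958 + (92³ - 1*(-140226))) + 77260 = (155958 + (778688 + 140226)) + 77260 = (155958 + 918914) + 77260 = 1074872 + 77260 = 1152132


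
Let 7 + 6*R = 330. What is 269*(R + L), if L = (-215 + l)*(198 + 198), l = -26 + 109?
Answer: -84280121/6 ≈ -1.4047e+7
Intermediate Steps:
l = 83
L = -52272 (L = (-215 + 83)*(198 + 198) = -132*396 = -52272)
R = 323/6 (R = -7/6 + (⅙)*330 = -7/6 + 55 = 323/6 ≈ 53.833)
269*(R + L) = 269*(323/6 - 52272) = 269*(-313309/6) = -84280121/6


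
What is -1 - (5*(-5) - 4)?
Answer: 28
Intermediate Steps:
-1 - (5*(-5) - 4) = -1 - (-25 - 4) = -1 - 1*(-29) = -1 + 29 = 28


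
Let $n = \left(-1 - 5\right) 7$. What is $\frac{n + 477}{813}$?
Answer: $\frac{145}{271} \approx 0.53506$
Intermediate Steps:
$n = -42$ ($n = \left(-6\right) 7 = -42$)
$\frac{n + 477}{813} = \frac{-42 + 477}{813} = 435 \cdot \frac{1}{813} = \frac{145}{271}$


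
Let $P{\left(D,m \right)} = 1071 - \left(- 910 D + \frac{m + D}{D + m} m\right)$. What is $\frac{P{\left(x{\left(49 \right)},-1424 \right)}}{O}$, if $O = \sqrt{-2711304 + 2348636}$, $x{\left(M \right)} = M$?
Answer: $- \frac{47085 i \sqrt{90667}}{181334} \approx - 78.186 i$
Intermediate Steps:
$P{\left(D,m \right)} = 1071 - m + 910 D$ ($P{\left(D,m \right)} = 1071 - \left(- 910 D + \frac{D + m}{D + m} m\right) = 1071 - \left(- 910 D + 1 m\right) = 1071 - \left(- 910 D + m\right) = 1071 - \left(m - 910 D\right) = 1071 + \left(- m + 910 D\right) = 1071 - m + 910 D$)
$O = 2 i \sqrt{90667}$ ($O = \sqrt{-362668} = 2 i \sqrt{90667} \approx 602.22 i$)
$\frac{P{\left(x{\left(49 \right)},-1424 \right)}}{O} = \frac{1071 - -1424 + 910 \cdot 49}{2 i \sqrt{90667}} = \left(1071 + 1424 + 44590\right) \left(- \frac{i \sqrt{90667}}{181334}\right) = 47085 \left(- \frac{i \sqrt{90667}}{181334}\right) = - \frac{47085 i \sqrt{90667}}{181334}$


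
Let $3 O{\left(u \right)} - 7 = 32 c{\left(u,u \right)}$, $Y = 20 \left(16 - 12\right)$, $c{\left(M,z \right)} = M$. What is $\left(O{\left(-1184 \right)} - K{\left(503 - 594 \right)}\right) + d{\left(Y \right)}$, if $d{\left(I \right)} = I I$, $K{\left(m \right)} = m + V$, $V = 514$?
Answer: $-6650$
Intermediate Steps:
$K{\left(m \right)} = 514 + m$ ($K{\left(m \right)} = m + 514 = 514 + m$)
$Y = 80$ ($Y = 20 \cdot 4 = 80$)
$d{\left(I \right)} = I^{2}$
$O{\left(u \right)} = \frac{7}{3} + \frac{32 u}{3}$
$\left(O{\left(-1184 \right)} - K{\left(503 - 594 \right)}\right) + d{\left(Y \right)} = \left(\left(\frac{7}{3} + \frac{32}{3} \left(-1184\right)\right) - \left(514 + \left(503 - 594\right)\right)\right) + 80^{2} = \left(\left(\frac{7}{3} - \frac{37888}{3}\right) - \left(514 - 91\right)\right) + 6400 = \left(-12627 - 423\right) + 6400 = -13050 + 6400 = -6650$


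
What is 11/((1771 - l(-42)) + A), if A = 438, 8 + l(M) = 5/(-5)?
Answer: 11/2218 ≈ 0.0049594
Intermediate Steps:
l(M) = -9 (l(M) = -8 + 5/(-5) = -8 + 5*(-⅕) = -8 - 1 = -9)
11/((1771 - l(-42)) + A) = 11/((1771 - 1*(-9)) + 438) = 11/((1771 + 9) + 438) = 11/(1780 + 438) = 11/2218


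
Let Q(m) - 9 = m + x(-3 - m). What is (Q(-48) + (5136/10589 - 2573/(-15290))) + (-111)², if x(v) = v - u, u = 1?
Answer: 1995756788997/161905810 ≈ 12327.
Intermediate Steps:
x(v) = -1 + v (x(v) = v - 1*1 = v - 1 = -1 + v)
Q(m) = 5 (Q(m) = 9 + (m + (-1 + (-3 - m))) = 9 + (m + (-4 - m)) = 9 - 4 = 5)
(Q(-48) + (5136/10589 - 2573/(-15290))) + (-111)² = (5 + (5136/10589 - 2573/(-15290))) + (-111)² = (5 + (5136*(1/10589) - 2573*(-1/15290))) + 12321 = (5 + (5136/10589 + 2573/15290)) + 12321 = (5 + 105774937/161905810) + 12321 = 915303987/161905810 + 12321 = 1995756788997/161905810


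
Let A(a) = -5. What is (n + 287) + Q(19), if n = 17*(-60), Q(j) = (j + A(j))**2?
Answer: -537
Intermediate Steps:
Q(j) = (-5 + j)**2 (Q(j) = (j - 5)**2 = (-5 + j)**2)
n = -1020
(n + 287) + Q(19) = (-1020 + 287) + (-5 + 19)**2 = -733 + 14**2 = -733 + 196 = -537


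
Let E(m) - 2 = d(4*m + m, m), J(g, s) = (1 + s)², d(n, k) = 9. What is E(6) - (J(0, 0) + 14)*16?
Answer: -229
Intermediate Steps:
E(m) = 11 (E(m) = 2 + 9 = 11)
E(6) - (J(0, 0) + 14)*16 = 11 - ((1 + 0)² + 14)*16 = 11 - (1² + 14)*16 = 11 - (1 + 14)*16 = 11 - 15*16 = 11 - 1*240 = 11 - 240 = -229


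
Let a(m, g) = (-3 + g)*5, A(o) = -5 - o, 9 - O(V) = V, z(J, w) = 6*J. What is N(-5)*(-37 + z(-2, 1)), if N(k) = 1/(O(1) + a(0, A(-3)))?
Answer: 49/17 ≈ 2.8824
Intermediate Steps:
O(V) = 9 - V
a(m, g) = -15 + 5*g
N(k) = -1/17 (N(k) = 1/((9 - 1*1) + (-15 + 5*(-5 - 1*(-3)))) = 1/((9 - 1) + (-15 + 5*(-5 + 3))) = 1/(8 + (-15 + 5*(-2))) = 1/(8 + (-15 - 10)) = 1/(8 - 25) = 1/(-17) = -1/17)
N(-5)*(-37 + z(-2, 1)) = -(-37 + 6*(-2))/17 = -(-37 - 12)/17 = -1/17*(-49) = 49/17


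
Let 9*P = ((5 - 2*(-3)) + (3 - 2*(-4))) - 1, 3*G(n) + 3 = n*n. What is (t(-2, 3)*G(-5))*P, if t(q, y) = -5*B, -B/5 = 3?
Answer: 3850/3 ≈ 1283.3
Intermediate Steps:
B = -15 (B = -5*3 = -15)
t(q, y) = 75 (t(q, y) = -5*(-15) = 75)
G(n) = -1 + n²/3 (G(n) = -1 + (n*n)/3 = -1 + n²/3)
P = 7/3 (P = (((5 - 2*(-3)) + (3 - 2*(-4))) - 1)/9 = (((5 + 6) + (3 + 8)) - 1)/9 = ((11 + 11) - 1)/9 = (22 - 1)/9 = (⅑)*21 = 7/3 ≈ 2.3333)
(t(-2, 3)*G(-5))*P = (75*(-1 + (⅓)*(-5)²))*(7/3) = (75*(-1 + (⅓)*25))*(7/3) = (75*(-1 + 25/3))*(7/3) = (75*(22/3))*(7/3) = 550*(7/3) = 3850/3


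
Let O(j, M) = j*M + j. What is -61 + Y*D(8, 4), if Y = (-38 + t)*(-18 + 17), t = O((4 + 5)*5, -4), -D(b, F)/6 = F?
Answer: -4213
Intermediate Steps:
D(b, F) = -6*F
O(j, M) = j + M*j (O(j, M) = M*j + j = j + M*j)
t = -135 (t = ((4 + 5)*5)*(1 - 4) = (9*5)*(-3) = 45*(-3) = -135)
Y = 173 (Y = (-38 - 135)*(-18 + 17) = -173*(-1) = 173)
-61 + Y*D(8, 4) = -61 + 173*(-6*4) = -61 + 173*(-24) = -61 - 4152 = -4213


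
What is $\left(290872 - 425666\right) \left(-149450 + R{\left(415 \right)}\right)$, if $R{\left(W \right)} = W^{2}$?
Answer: $-3069933350$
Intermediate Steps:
$\left(290872 - 425666\right) \left(-149450 + R{\left(415 \right)}\right) = \left(290872 - 425666\right) \left(-149450 + 415^{2}\right) = - 134794 \left(-149450 + 172225\right) = \left(-134794\right) 22775 = -3069933350$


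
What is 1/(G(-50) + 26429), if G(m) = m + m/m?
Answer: 1/26380 ≈ 3.7908e-5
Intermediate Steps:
G(m) = 1 + m (G(m) = m + 1 = 1 + m)
1/(G(-50) + 26429) = 1/((1 - 50) + 26429) = 1/(-49 + 26429) = 1/26380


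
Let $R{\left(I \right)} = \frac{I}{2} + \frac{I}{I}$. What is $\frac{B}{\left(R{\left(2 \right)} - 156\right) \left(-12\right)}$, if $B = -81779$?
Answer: $- \frac{81779}{1848} \approx -44.253$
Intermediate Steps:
$R{\left(I \right)} = 1 + \frac{I}{2}$ ($R{\left(I \right)} = I \frac{1}{2} + 1 = \frac{I}{2} + 1 = 1 + \frac{I}{2}$)
$\frac{B}{\left(R{\left(2 \right)} - 156\right) \left(-12\right)} = - \frac{81779}{\left(\left(1 + \frac{1}{2} \cdot 2\right) - 156\right) \left(-12\right)} = - \frac{81779}{\left(\left(1 + 1\right) - 156\right) \left(-12\right)} = - \frac{81779}{\left(2 - 156\right) \left(-12\right)} = - \frac{81779}{\left(-154\right) \left(-12\right)} = - \frac{81779}{1848}$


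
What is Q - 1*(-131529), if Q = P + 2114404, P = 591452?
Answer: 2837385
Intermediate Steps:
Q = 2705856 (Q = 591452 + 2114404 = 2705856)
Q - 1*(-131529) = 2705856 - 1*(-131529) = 2705856 + 131529 = 2837385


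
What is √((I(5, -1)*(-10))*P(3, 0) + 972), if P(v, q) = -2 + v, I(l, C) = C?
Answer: √982 ≈ 31.337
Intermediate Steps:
√((I(5, -1)*(-10))*P(3, 0) + 972) = √((-1*(-10))*(-2 + 3) + 972) = √(10*1 + 972) = √(10 + 972) = √982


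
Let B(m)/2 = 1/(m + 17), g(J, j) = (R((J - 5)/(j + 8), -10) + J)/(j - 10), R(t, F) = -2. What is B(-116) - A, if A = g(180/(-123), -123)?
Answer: -24964/539847 ≈ -0.046243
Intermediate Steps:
g(J, j) = (-2 + J)/(-10 + j) (g(J, j) = (-2 + J)/(j - 10) = (-2 + J)/(-10 + j))
A = 142/5453 (A = (-2 + 180/(-123))/(-10 - 123) = (-2 + 180*(-1/123))/(-133) = -(-2 - 60/41)/133 = -1/133*(-142/41) = 142/5453 ≈ 0.026041)
B(m) = 2/(17 + m) (B(m) = 2/(m + 17) = 2/(17 + m))
B(-116) - A = 2/(17 - 116) - 1*142/5453 = 2/(-99) - 142/5453 = 2*(-1/99) - 142/5453 = -2/99 - 142/5453 = -24964/539847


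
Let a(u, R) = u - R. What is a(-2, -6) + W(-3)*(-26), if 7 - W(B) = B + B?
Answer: -334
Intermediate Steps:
W(B) = 7 - 2*B (W(B) = 7 - (B + B) = 7 - 2*B)
a(-2, -6) + W(-3)*(-26) = (-2 - 1*(-6)) + (7 - 2*(-3))*(-26) = (-2 + 6) + (7 + 6)*(-26) = 4 + 13*(-26) = 4 - 338 = -334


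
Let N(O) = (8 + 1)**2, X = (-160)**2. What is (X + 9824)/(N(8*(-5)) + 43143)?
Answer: 1476/1801 ≈ 0.81954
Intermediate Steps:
X = 25600
N(O) = 81 (N(O) = 9**2 = 81)
(X + 9824)/(N(8*(-5)) + 43143) = (25600 + 9824)/(81 + 43143) = 35424/43224 = 35424*(1/43224) = 1476/1801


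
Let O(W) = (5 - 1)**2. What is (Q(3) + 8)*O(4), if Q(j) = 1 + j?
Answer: 192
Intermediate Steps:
O(W) = 16 (O(W) = 4**2 = 16)
(Q(3) + 8)*O(4) = ((1 + 3) + 8)*16 = (4 + 8)*16 = 12*16 = 192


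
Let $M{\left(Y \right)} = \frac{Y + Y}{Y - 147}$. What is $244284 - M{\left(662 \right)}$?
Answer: $\frac{125804936}{515} \approx 2.4428 \cdot 10^{5}$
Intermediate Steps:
$M{\left(Y \right)} = \frac{2 Y}{-147 + Y}$
$244284 - M{\left(662 \right)} = 244284 - 2 \cdot 662 \frac{1}{-147 + 662} = 244284 - 2 \cdot 662 \cdot \frac{1}{515} = 244284 - \frac{1324}{515} = \frac{125804936}{515}$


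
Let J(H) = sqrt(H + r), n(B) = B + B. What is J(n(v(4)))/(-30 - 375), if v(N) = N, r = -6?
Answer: -sqrt(2)/405 ≈ -0.0034919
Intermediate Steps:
n(B) = 2*B
J(H) = sqrt(-6 + H) (J(H) = sqrt(H - 6) = sqrt(-6 + H))
J(n(v(4)))/(-30 - 375) = sqrt(-6 + 2*4)/(-30 - 375) = sqrt(-6 + 8)/(-405) = sqrt(2)*(-1/405) = -sqrt(2)/405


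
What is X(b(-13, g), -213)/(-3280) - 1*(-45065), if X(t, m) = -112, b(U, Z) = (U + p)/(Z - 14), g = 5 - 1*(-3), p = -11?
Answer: 9238332/205 ≈ 45065.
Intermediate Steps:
g = 8 (g = 5 + 3 = 8)
b(U, Z) = (-11 + U)/(-14 + Z) (b(U, Z) = (U - 11)/(Z - 14) = (-11 + U)/(-14 + Z))
X(b(-13, g), -213)/(-3280) - 1*(-45065) = -112/(-3280) - 1*(-45065) = -112*(-1/3280) + 45065 = 7/205 + 45065 = 9238332/205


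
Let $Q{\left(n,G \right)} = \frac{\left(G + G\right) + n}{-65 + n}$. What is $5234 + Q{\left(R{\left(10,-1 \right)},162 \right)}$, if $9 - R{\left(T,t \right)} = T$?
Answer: $\frac{345121}{66} \approx 5229.1$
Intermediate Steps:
$R{\left(T,t \right)} = 9 - T$
$Q{\left(n,G \right)} = \frac{n + 2 G}{-65 + n}$ ($Q{\left(n,G \right)} = \frac{2 G + n}{-65 + n} = \frac{n + 2 G}{-65 + n}$)
$5234 + Q{\left(R{\left(10,-1 \right)},162 \right)} = 5234 + \frac{\left(9 - 10\right) + 2 \cdot 162}{-65 + \left(9 - 10\right)} = 5234 + \frac{\left(9 - 10\right) + 324}{-65 + \left(9 - 10\right)} = 5234 + \frac{-1 + 324}{-65 - 1} = 5234 + \frac{1}{-66} \cdot 323 = 5234 - \frac{323}{66} = \frac{345121}{66}$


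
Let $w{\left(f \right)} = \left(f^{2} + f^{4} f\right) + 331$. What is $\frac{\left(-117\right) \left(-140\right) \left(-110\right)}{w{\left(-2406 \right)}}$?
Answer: $\frac{163800}{7329687008306419} \approx 2.2347 \cdot 10^{-11}$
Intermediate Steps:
$w{\left(f \right)} = 331 + f^{2} + f^{5}$ ($w{\left(f \right)} = \left(f^{2} + f^{5}\right) + 331 = 331 + f^{2} + f^{5}$)
$\frac{\left(-117\right) \left(-140\right) \left(-110\right)}{w{\left(-2406 \right)}} = \frac{\left(-117\right) \left(-140\right) \left(-110\right)}{331 + \left(-2406\right)^{2} + \left(-2406\right)^{5}} = \frac{16380 \left(-110\right)}{331 + 5788836 - 80626557097159776} = - \frac{1801800}{-80626557091370609} = \left(-1801800\right) \left(- \frac{1}{80626557091370609}\right) = \frac{163800}{7329687008306419}$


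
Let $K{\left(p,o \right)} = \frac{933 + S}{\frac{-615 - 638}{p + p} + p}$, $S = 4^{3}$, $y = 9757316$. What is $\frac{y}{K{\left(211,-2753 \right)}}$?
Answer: $\frac{428292507162}{210367} \approx 2.0359 \cdot 10^{6}$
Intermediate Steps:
$S = 64$
$K{\left(p,o \right)} = \frac{997}{p - \frac{1253}{2 p}}$ ($K{\left(p,o \right)} = \frac{933 + 64}{\frac{-615 - 638}{p + p} + p} = \frac{997}{- \frac{1253}{2 p} + p} = \frac{997}{p - \frac{1253}{2 p}}$)
$\frac{y}{K{\left(211,-2753 \right)}} = \frac{9757316}{1994 \cdot 211 \frac{1}{-1253 + 2 \cdot 211^{2}}} = \frac{9757316}{1994 \cdot 211 \frac{1}{-1253 + 2 \cdot 44521}} = \frac{9757316}{1994 \cdot 211 \frac{1}{-1253 + 89042}} = \frac{9757316}{1994 \cdot 211 \cdot \frac{1}{87789}} = \frac{9757316}{\frac{420734}{87789}} = 9757316 \cdot \frac{87789}{420734} = \frac{428292507162}{210367}$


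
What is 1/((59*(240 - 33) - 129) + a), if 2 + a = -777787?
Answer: -1/765705 ≈ -1.3060e-6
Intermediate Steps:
a = -777789 (a = -2 - 777787 = -777789)
1/((59*(240 - 33) - 129) + a) = 1/((59*(240 - 33) - 129) - 777789) = 1/((59*207 - 129) - 777789) = 1/((12213 - 129) - 777789) = 1/(12084 - 777789) = 1/(-765705) = -1/765705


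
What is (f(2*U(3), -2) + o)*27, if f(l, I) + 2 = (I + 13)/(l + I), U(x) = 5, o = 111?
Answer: 23841/8 ≈ 2980.1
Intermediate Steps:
f(l, I) = -2 + (13 + I)/(I + l) (f(l, I) = -2 + (I + 13)/(l + I) = -2 + (13 + I)/(I + l))
(f(2*U(3), -2) + o)*27 = ((13 - 1*(-2) - 4*5)/(-2 + 2*5) + 111)*27 = ((13 + 2 - 2*10)/(-2 + 10) + 111)*27 = ((13 + 2 - 20)/8 + 111)*27 = ((1/8)*(-5) + 111)*27 = (-5/8 + 111)*27 = (883/8)*27 = 23841/8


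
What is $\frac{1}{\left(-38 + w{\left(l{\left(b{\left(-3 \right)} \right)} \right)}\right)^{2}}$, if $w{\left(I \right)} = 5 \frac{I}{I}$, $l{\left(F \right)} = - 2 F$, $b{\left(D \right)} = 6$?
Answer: $\frac{1}{1089} \approx 0.00091827$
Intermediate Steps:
$w{\left(I \right)} = 5$ ($w{\left(I \right)} = 5 \cdot 1 = 5$)
$\frac{1}{\left(-38 + w{\left(l{\left(b{\left(-3 \right)} \right)} \right)}\right)^{2}} = \frac{1}{\left(-38 + 5\right)^{2}} = \frac{1}{\left(-33\right)^{2}} = \frac{1}{1089}$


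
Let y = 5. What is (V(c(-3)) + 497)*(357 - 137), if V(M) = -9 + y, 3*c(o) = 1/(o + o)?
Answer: 108460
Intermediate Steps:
c(o) = 1/(6*o) (c(o) = 1/(3*(o + o)) = 1/(3*((2*o))) = (1/(2*o))/3 = 1/(6*o))
V(M) = -4 (V(M) = -9 + 5 = -4)
(V(c(-3)) + 497)*(357 - 137) = (-4 + 497)*(357 - 137) = 493*220 = 108460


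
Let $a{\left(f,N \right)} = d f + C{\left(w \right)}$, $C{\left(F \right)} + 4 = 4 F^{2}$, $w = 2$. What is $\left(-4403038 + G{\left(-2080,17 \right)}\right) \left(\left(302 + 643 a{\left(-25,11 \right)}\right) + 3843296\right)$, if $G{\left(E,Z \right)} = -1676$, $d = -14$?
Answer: $-17955217579896$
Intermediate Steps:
$C{\left(F \right)} = -4 + 4 F^{2}$
$a{\left(f,N \right)} = 12 - 14 f$ ($a{\left(f,N \right)} = - 14 f - \left(4 - 4 \cdot 2^{2}\right) = - 14 f + \left(-4 + 4 \cdot 4\right) = - 14 f + \left(-4 + 16\right) = - 14 f + 12 = 12 - 14 f$)
$\left(-4403038 + G{\left(-2080,17 \right)}\right) \left(\left(302 + 643 a{\left(-25,11 \right)}\right) + 3843296\right) = \left(-4403038 - 1676\right) \left(\left(302 + 643 \left(12 - -350\right)\right) + 3843296\right) = - 4404714 \left(\left(302 + 643 \left(12 + 350\right)\right) + 3843296\right) = - 4404714 \left(\left(302 + 643 \cdot 362\right) + 3843296\right) = - 4404714 \left(\left(302 + 232766\right) + 3843296\right) = - 4404714 \left(233068 + 3843296\right) = \left(-4404714\right) 4076364 = -17955217579896$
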